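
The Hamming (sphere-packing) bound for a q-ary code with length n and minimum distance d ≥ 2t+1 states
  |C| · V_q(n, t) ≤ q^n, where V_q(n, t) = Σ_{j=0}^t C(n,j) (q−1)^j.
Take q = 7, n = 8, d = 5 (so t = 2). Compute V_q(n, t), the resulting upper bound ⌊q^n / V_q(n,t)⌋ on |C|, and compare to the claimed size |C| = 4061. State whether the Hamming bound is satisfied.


V_q(n, t) = 1057, q^n = 5764801, Hamming bound = 5453, |C| = 4061 ≤ bound (satisfied).

Step 1: Compute V_q(n, t) = Σ_{j=0}^2 C(n, j) (q−1)^j.
  j = 0: C(8,0)·(6)^0 = 1·1 = 1.
  j = 1: C(8,1)·(6)^1 = 8·6 = 48.
  j = 2: C(8,2)·(6)^2 = 28·36 = 1008.
  V_q(n, t) = 1 + 48 + 1008 = 1057.
Step 2: q^n = 7^8 = 5764801.
Step 3: Hamming bound ⌊q^n / V_q(n,t)⌋ = ⌊5764801/1057⌋ = 5453.
Step 4: Compare |C| = 4061 to 5453: satisfied.
The claimed |C| lies below the Hamming bound.


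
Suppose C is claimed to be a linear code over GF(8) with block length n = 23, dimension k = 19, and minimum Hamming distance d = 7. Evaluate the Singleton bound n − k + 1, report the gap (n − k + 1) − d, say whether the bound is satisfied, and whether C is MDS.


Singleton RHS = n − k + 1 = 5, slack = -2, bound violated (no such code; not MDS).

Singleton bound: d ≤ n − k + 1.
Here n = 23, k = 19, so n − k + 1 = 5.
Given d = 7, check d ≤ 5: NO.
Slack = (n − k + 1) − d = -2.
The slack is negative: d = 7 exceeds n − k + 1 = 5 by 2, so the Singleton bound is violated and no linear [23, 19, 7]_8 code can exist. In particular it is not MDS (MDS requires d = n − k + 1 exactly).
Description: the claimed parameters are [23, 19, 7]_8; such a code would be impossible (violates the Singleton bound).


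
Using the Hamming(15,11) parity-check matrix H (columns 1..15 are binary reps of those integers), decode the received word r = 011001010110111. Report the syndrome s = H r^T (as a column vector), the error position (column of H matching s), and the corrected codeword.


s = (0, 0, 1, 0)^T, error position = 2, corrected codeword c = 001001010110111

Compute s = H r^T mod 2 one row at a time:
  s_1 = 1 + 0 + 1 + 1 + 0 + 1 + 1 + 1 = 6 ≡ 0 (mod 2).
  s_2 = 0 + 0 + 1 + 0 + 0 + 1 + 1 + 1 = 4 ≡ 0 (mod 2).
  s_3 = 1 + 1 + 1 + 0 + 1 + 1 + 1 + 1 = 7 ≡ 1 (mod 2).
  s_4 = 0 + 1 + 0 + 0 + 0 + 1 + 1 + 1 = 4 ≡ 0 (mod 2).
s = (0, 0, 1, 0)^T — this equals column 2 of H (binary 0010), so error is at position 2.
Correct: flip bit 2 of r = 011001010110111 to get c = 001001010110111.


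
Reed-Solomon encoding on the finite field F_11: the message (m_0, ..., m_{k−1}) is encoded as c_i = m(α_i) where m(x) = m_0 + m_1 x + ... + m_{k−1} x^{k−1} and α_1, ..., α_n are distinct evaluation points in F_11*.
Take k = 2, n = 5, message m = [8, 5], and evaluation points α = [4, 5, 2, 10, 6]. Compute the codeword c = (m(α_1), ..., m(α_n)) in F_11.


c = [6, 0, 7, 3, 5]

Message polynomial: m(x) = 8 + 5·x (mod 11).
For each evaluation point α_i, compute m(α_i) mod 11:
  α_1 = 4: Horner steps 5 → 6, so m(4) = 6.
  α_2 = 5: Horner steps 5 → 0, so m(5) = 0.
  α_3 = 2: Horner steps 5 → 7, so m(2) = 7.
  α_4 = 10: Horner steps 5 → 3, so m(10) = 3.
  α_5 = 6: Horner steps 5 → 5, so m(6) = 5.
Codeword c = [6, 0, 7, 3, 5] ∈ F_11^5.


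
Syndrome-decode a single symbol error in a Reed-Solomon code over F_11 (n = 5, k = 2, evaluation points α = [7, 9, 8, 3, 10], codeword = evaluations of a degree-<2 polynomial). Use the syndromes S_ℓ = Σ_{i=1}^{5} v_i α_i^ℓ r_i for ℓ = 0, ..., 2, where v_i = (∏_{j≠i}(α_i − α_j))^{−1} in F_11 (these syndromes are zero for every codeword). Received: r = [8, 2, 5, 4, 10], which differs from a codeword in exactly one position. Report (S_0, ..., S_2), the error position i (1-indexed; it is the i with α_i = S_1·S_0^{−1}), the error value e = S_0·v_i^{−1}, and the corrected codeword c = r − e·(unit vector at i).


S = (7, 10, 8), error at position 4, error magnitude e = 6, c = [8, 2, 5, 9, 10].

Step 1: column multipliers v_i = (∏_{j≠i}(α_i − α_j))^{−1} mod 11.
  i = 1 (α = 7): (7−9)(7−8)(7−3)(7−10) = (−2)·(−1)·4·(−3) = −24 ≡ 9, so v_1 = 9^{−1} = 5 (mod 11).
  i = 2 (α = 9): (9−7)(9−8)(9−3)(9−10) = 2·1·6·(−1) = −12 ≡ 10, so v_2 = 10^{−1} = 10 (mod 11).
  i = 3 (α = 8): (8−7)(8−9)(8−3)(8−10) = 1·(−1)·5·(−2) = 10 ≡ 10, so v_3 = 10^{−1} = 10 (mod 11).
  i = 4 (α = 3): (3−7)(3−9)(3−8)(3−10) = (−4)·(−6)·(−5)·(−7) = 840 ≡ 4, so v_4 = 4^{−1} = 3 (mod 11).
  i = 5 (α = 10): (10−7)(10−9)(10−8)(10−3) = 3·1·2·7 = 42 ≡ 9, so v_5 = 9^{−1} = 5 (mod 11).
  v = [5, 10, 10, 3, 5].
Step 2: syndromes of r = [8, 2, 5, 4, 10] (all sums mod 11).
  S_0 = Σ v_i r_i = 5·8 + 10·2 + 10·5 + 3·4 + 5·10 = 172 ≡ 7.
  S_1 = Σ v_i α_i r_i = 5·7·8 + 10·9·2 + 10·8·5 + 3·3·4 + 5·10·10 = 1396 ≡ 10.
  α_i^2 mod 11 = [5, 4, 9, 9, 1].
  S_2 = Σ v_i α_i^2 r_i = 5·5·8 + 10·4·2 + 10·9·5 + 3·9·4 + 5·1·10 = 888 ≡ 8.
  S = (7, 10, 8) ≠ 0, so r is not a codeword (an error is present).
Step 3: locate the error. For a single error e at position i, S_ℓ = v_i·e·α_i^ℓ, so α_err = S_1/S_0.
  S_0^{−1} = 7^{−1} = 8 (mod 11), so α_err = 10·8 = 80 ≡ 3 = α_4. Error position i = 4.
  Consistency check: S_2/S_1 = 8·10 = 80 ≡ 3 = α_err ✓ (single-error assumption holds).
Step 4: error magnitude e = S_0/v_4 = S_0·∏_{j≠4}(α_4 − α_j) = 7·4 = 28 ≡ 6 (mod 11).
Step 5: correct position 4: c_4 = r_4 − e = 4 − 6 ≡ 9 (mod 11). Hence c = [8, 2, 5, 9, 10].
  Check: interpolating c through the α_i gives m(x) = 7 + 8·x (degree < 2) with m(α_i) = c_i for every i, so c is indeed a codeword.


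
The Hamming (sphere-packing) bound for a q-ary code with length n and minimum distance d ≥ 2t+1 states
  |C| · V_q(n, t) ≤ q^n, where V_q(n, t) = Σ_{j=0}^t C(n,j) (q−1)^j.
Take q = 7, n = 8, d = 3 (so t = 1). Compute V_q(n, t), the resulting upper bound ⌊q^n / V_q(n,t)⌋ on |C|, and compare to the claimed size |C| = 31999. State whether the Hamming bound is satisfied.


V_q(n, t) = 49, q^n = 5764801, Hamming bound = 117649, |C| = 31999 ≤ bound (satisfied).

Step 1: Compute V_q(n, t) = Σ_{j=0}^1 C(n, j) (q−1)^j.
  j = 0: C(8,0)·(6)^0 = 1·1 = 1.
  j = 1: C(8,1)·(6)^1 = 8·6 = 48.
  V_q(n, t) = 1 + 48 = 49.
Step 2: q^n = 7^8 = 5764801.
Step 3: Hamming bound ⌊q^n / V_q(n,t)⌋ = ⌊5764801/49⌋ = 117649.
Step 4: Compare |C| = 31999 to 117649: satisfied.
The claimed |C| lies below the Hamming bound.


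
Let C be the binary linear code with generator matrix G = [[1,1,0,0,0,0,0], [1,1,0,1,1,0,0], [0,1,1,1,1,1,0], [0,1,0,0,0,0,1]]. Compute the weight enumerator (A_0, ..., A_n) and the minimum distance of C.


Weight distribution: A_0 = 1, A_2 = 4, A_3 = 3, A_4 = 3, A_5 = 4, A_7 = 1. Minimum distance d = 2.

Enumerate all 2^4 = 16 messages m ∈ F_2^4.
For each, compute codeword c = mG in F_2^7, then tally its weight.
  m = 0000 → c = 0000000, weight = 0.
  m = 1000 → c = 1100000, weight = 2.
  m = 0100 → c = 1101100, weight = 4.
  m = 1100 → c = 0001100, weight = 2.
  m = 0010 → c = 0111110, weight = 5.
  m = 1010 → c = 1011110, weight = 5.
  m = 0110 → c = 1010010, weight = 3.
  m = 1110 → c = 0110010, weight = 3.
  m = 0001 → c = 0100001, weight = 2.
  m = 1001 → c = 1000001, weight = 2.
  m = 0101 → c = 1001101, weight = 4.
  m = 1101 → c = 0101101, weight = 4.
  m = 0011 → c = 0011111, weight = 5.
  m = 1011 → c = 1111111, weight = 7.
  m = 0111 → c = 1110011, weight = 5.
  m = 1111 → c = 0010011, weight = 3.
Tally weights:
  weight 0: 1 codewords.
  weight 2: 4 codewords.
  weight 3: 3 codewords.
  weight 4: 3 codewords.
  weight 5: 4 codewords.
  weight 7: 1 codewords.
Minimum distance d = smallest w > 0 with A_w > 0 = 2.
Sanity: Σ A_w = 16 = 2^4 = 16 ✓.


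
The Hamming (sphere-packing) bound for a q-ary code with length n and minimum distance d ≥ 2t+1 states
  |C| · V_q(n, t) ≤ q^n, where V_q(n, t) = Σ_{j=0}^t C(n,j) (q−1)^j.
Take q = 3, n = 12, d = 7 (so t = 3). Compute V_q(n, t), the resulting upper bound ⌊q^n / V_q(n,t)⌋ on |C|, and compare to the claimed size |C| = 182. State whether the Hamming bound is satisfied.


V_q(n, t) = 2049, q^n = 531441, Hamming bound = 259, |C| = 182 ≤ bound (satisfied).

Step 1: Compute V_q(n, t) = Σ_{j=0}^3 C(n, j) (q−1)^j.
  j = 0: C(12,0)·(2)^0 = 1·1 = 1.
  j = 1: C(12,1)·(2)^1 = 12·2 = 24.
  j = 2: C(12,2)·(2)^2 = 66·4 = 264.
  j = 3: C(12,3)·(2)^3 = 220·8 = 1760.
  V_q(n, t) = 1 + 24 + 264 + 1760 = 2049.
Step 2: q^n = 3^12 = 531441.
Step 3: Hamming bound ⌊q^n / V_q(n,t)⌋ = ⌊531441/2049⌋ = 259.
Step 4: Compare |C| = 182 to 259: satisfied.
The claimed |C| lies below the Hamming bound.


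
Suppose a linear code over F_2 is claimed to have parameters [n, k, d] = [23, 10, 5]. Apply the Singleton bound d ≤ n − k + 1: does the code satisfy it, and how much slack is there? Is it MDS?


Singleton RHS = n − k + 1 = 14, slack = 9, bound satisfied, not MDS.

Singleton bound: d ≤ n − k + 1.
Here n = 23, k = 10, so n − k + 1 = 14.
Given d = 5, check d ≤ 14: YES.
Slack = (n − k + 1) − d = 9.
The code is NOT MDS (slack = 9 > 0).
Description: the claimed parameters are [23, 10, 5]_2; such a code would be non-MDS.


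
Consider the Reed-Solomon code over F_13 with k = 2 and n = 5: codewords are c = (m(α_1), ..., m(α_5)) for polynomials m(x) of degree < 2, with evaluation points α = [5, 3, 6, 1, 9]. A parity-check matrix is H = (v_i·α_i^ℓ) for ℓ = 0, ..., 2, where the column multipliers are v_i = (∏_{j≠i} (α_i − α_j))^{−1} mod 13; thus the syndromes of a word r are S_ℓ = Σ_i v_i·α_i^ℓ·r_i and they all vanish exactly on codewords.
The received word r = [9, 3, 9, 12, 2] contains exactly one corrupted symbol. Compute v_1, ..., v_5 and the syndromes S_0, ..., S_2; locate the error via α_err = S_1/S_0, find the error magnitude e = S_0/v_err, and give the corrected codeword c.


S = (9, 6, 4), error at position 1, error magnitude e = 2, c = [7, 3, 9, 12, 2].

Step 1: column multipliers v_i = (∏_{j≠i}(α_i − α_j))^{−1} mod 13.
  i = 1 (α = 5): (5−3)(5−6)(5−1)(5−9) = 2·(−1)·4·(−4) = 32 ≡ 6, so v_1 = 6^{−1} = 11 (mod 13).
  i = 2 (α = 3): (3−5)(3−6)(3−1)(3−9) = (−2)·(−3)·2·(−6) = −72 ≡ 6, so v_2 = 6^{−1} = 11 (mod 13).
  i = 3 (α = 6): (6−5)(6−3)(6−1)(6−9) = 1·3·5·(−3) = −45 ≡ 7, so v_3 = 7^{−1} = 2 (mod 13).
  i = 4 (α = 1): (1−5)(1−3)(1−6)(1−9) = (−4)·(−2)·(−5)·(−8) = 320 ≡ 8, so v_4 = 8^{−1} = 5 (mod 13).
  i = 5 (α = 9): (9−5)(9−3)(9−6)(9−1) = 4·6·3·8 = 576 ≡ 4, so v_5 = 4^{−1} = 10 (mod 13).
  v = [11, 11, 2, 5, 10].
Step 2: syndromes of r = [9, 3, 9, 12, 2] (all sums mod 13).
  S_0 = Σ v_i r_i = 11·9 + 11·3 + 2·9 + 5·12 + 10·2 = 230 ≡ 9.
  S_1 = Σ v_i α_i r_i = 11·5·9 + 11·3·3 + 2·6·9 + 5·1·12 + 10·9·2 = 942 ≡ 6.
  α_i^2 mod 13 = [12, 9, 10, 1, 3].
  S_2 = Σ v_i α_i^2 r_i = 11·12·9 + 11·9·3 + 2·10·9 + 5·1·12 + 10·3·2 = 1785 ≡ 4.
  S = (9, 6, 4) ≠ 0, so r is not a codeword (an error is present).
Step 3: locate the error. For a single error e at position i, S_ℓ = v_i·e·α_i^ℓ, so α_err = S_1/S_0.
  S_0^{−1} = 9^{−1} = 3 (mod 13), so α_err = 6·3 = 18 ≡ 5 = α_1. Error position i = 1.
  Consistency check: S_2/S_1 = 4·11 = 44 ≡ 5 = α_err ✓ (single-error assumption holds).
Step 4: error magnitude e = S_0/v_1 = S_0·∏_{j≠1}(α_1 − α_j) = 9·6 = 54 ≡ 2 (mod 13).
Step 5: correct position 1: c_1 = r_1 − e = 9 − 2 ≡ 7 (mod 13). Hence c = [7, 3, 9, 12, 2].
  Check: interpolating c through the α_i gives m(x) = 10 + 2·x (degree < 2) with m(α_i) = c_i for every i, so c is indeed a codeword.


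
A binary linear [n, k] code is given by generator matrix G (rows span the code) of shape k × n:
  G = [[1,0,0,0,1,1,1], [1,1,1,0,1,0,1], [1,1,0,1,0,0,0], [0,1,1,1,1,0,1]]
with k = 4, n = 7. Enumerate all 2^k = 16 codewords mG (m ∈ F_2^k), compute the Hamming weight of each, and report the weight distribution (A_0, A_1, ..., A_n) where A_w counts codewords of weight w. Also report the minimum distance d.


Weight distribution: A_0 = 1, A_1 = 1, A_2 = 2, A_3 = 2, A_4 = 5, A_5 = 5. Minimum distance d = 1.

Enumerate all 2^4 = 16 messages m ∈ F_2^4.
For each, compute codeword c = mG in F_2^7, then tally its weight.
  m = 0000 → c = 0000000, weight = 0.
  m = 1000 → c = 1000111, weight = 4.
  m = 0100 → c = 1110101, weight = 5.
  m = 1100 → c = 0110010, weight = 3.
  m = 0010 → c = 1101000, weight = 3.
  m = 1010 → c = 0101111, weight = 5.
  m = 0110 → c = 0011101, weight = 4.
  m = 1110 → c = 1011010, weight = 4.
  m = 0001 → c = 0111101, weight = 5.
  m = 1001 → c = 1111010, weight = 5.
  m = 0101 → c = 1001000, weight = 2.
  m = 1101 → c = 0001111, weight = 4.
  m = 0011 → c = 1010101, weight = 4.
  m = 1011 → c = 0010010, weight = 2.
  m = 0111 → c = 0100000, weight = 1.
  m = 1111 → c = 1100111, weight = 5.
Tally weights:
  weight 0: 1 codewords.
  weight 1: 1 codewords.
  weight 2: 2 codewords.
  weight 3: 2 codewords.
  weight 4: 5 codewords.
  weight 5: 5 codewords.
Minimum distance d = smallest w > 0 with A_w > 0 = 1.
Sanity: Σ A_w = 16 = 2^4 = 16 ✓.


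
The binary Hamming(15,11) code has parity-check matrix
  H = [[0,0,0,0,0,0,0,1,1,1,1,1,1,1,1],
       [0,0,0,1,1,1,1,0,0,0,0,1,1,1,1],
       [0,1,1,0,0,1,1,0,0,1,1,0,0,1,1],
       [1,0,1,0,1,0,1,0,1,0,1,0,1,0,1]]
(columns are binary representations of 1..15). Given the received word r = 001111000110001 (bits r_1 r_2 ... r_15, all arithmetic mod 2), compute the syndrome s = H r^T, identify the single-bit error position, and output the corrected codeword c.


s = (1, 0, 1, 0)^T, error position = 10, corrected codeword c = 001111000010001

Compute s = H r^T mod 2 one row at a time:
  s_1 = 0 + 0 + 1 + 1 + 0 + 0 + 0 + 1 = 3 ≡ 1 (mod 2).
  s_2 = 1 + 1 + 1 + 0 + 0 + 0 + 0 + 1 = 4 ≡ 0 (mod 2).
  s_3 = 0 + 1 + 1 + 0 + 1 + 1 + 0 + 1 = 5 ≡ 1 (mod 2).
  s_4 = 0 + 1 + 1 + 0 + 0 + 1 + 0 + 1 = 4 ≡ 0 (mod 2).
s = (1, 0, 1, 0)^T — this equals column 10 of H (binary 1010), so error is at position 10.
Correct: flip bit 10 of r = 001111000110001 to get c = 001111000010001.


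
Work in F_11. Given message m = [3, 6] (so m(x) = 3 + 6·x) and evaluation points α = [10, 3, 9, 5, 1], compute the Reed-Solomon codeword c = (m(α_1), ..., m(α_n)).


c = [8, 10, 2, 0, 9]

Message polynomial: m(x) = 3 + 6·x (mod 11).
For each evaluation point α_i, compute m(α_i) mod 11:
  α_1 = 10: Horner steps 6 → 8, so m(10) = 8.
  α_2 = 3: Horner steps 6 → 10, so m(3) = 10.
  α_3 = 9: Horner steps 6 → 2, so m(9) = 2.
  α_4 = 5: Horner steps 6 → 0, so m(5) = 0.
  α_5 = 1: Horner steps 6 → 9, so m(1) = 9.
Codeword c = [8, 10, 2, 0, 9] ∈ F_11^5.


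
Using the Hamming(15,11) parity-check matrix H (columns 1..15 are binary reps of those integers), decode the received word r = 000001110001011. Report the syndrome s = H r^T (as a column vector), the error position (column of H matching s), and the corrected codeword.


s = (0, 1, 0, 0)^T, error position = 4, corrected codeword c = 000101110001011

Compute s = H r^T mod 2 one row at a time:
  s_1 = 1 + 0 + 0 + 0 + 1 + 0 + 1 + 1 = 4 ≡ 0 (mod 2).
  s_2 = 0 + 0 + 1 + 1 + 1 + 0 + 1 + 1 = 5 ≡ 1 (mod 2).
  s_3 = 0 + 0 + 1 + 1 + 0 + 0 + 1 + 1 = 4 ≡ 0 (mod 2).
  s_4 = 0 + 0 + 0 + 1 + 0 + 0 + 0 + 1 = 2 ≡ 0 (mod 2).
s = (0, 1, 0, 0)^T — this equals column 4 of H (binary 0100), so error is at position 4.
Correct: flip bit 4 of r = 000001110001011 to get c = 000101110001011.


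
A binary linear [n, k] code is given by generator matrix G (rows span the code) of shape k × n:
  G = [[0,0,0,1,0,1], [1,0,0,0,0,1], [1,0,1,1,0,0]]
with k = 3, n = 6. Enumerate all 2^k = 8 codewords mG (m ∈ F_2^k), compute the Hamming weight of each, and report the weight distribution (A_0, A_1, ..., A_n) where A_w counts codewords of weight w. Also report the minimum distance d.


Weight distribution: A_0 = 1, A_1 = 1, A_2 = 3, A_3 = 3. Minimum distance d = 1.

Enumerate all 2^3 = 8 messages m ∈ F_2^3.
For each, compute codeword c = mG in F_2^6, then tally its weight.
  m = 000 → c = 000000, weight = 0.
  m = 100 → c = 000101, weight = 2.
  m = 010 → c = 100001, weight = 2.
  m = 110 → c = 100100, weight = 2.
  m = 001 → c = 101100, weight = 3.
  m = 101 → c = 101001, weight = 3.
  m = 011 → c = 001101, weight = 3.
  m = 111 → c = 001000, weight = 1.
Tally weights:
  weight 0: 1 codewords.
  weight 1: 1 codewords.
  weight 2: 3 codewords.
  weight 3: 3 codewords.
Minimum distance d = smallest w > 0 with A_w > 0 = 1.
Sanity: Σ A_w = 8 = 2^3 = 8 ✓.


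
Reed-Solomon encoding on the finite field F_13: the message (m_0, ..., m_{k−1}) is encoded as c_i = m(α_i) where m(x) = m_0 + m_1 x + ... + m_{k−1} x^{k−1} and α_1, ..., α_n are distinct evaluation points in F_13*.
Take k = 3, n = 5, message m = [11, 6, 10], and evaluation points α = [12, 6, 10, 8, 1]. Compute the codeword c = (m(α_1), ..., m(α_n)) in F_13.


c = [2, 4, 5, 10, 1]

Message polynomial: m(x) = 11 + 6·x + 10·x^2 (mod 13).
For each evaluation point α_i, compute m(α_i) mod 13:
  α_1 = 12: Horner steps 10 → 9 → 2, so m(12) = 2.
  α_2 = 6: Horner steps 10 → 1 → 4, so m(6) = 4.
  α_3 = 10: Horner steps 10 → 2 → 5, so m(10) = 5.
  α_4 = 8: Horner steps 10 → 8 → 10, so m(8) = 10.
  α_5 = 1: Horner steps 10 → 3 → 1, so m(1) = 1.
Codeword c = [2, 4, 5, 10, 1] ∈ F_13^5.


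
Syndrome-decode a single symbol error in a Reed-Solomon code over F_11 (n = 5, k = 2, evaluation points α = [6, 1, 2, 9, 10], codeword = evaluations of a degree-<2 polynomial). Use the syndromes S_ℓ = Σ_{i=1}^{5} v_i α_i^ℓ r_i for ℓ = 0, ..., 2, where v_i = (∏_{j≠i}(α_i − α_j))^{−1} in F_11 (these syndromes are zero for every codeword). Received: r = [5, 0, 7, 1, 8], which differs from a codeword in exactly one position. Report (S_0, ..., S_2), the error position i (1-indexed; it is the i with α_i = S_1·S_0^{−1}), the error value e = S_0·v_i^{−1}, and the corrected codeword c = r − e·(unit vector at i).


S = (4, 2, 1), error at position 1, error magnitude e = 3, c = [2, 0, 7, 1, 8].

Step 1: column multipliers v_i = (∏_{j≠i}(α_i − α_j))^{−1} mod 11.
  i = 1 (α = 6): (6−1)(6−2)(6−9)(6−10) = 5·4·(−3)·(−4) = 240 ≡ 9, so v_1 = 9^{−1} = 5 (mod 11).
  i = 2 (α = 1): (1−6)(1−2)(1−9)(1−10) = (−5)·(−1)·(−8)·(−9) = 360 ≡ 8, so v_2 = 8^{−1} = 7 (mod 11).
  i = 3 (α = 2): (2−6)(2−1)(2−9)(2−10) = (−4)·1·(−7)·(−8) = −224 ≡ 7, so v_3 = 7^{−1} = 8 (mod 11).
  i = 4 (α = 9): (9−6)(9−1)(9−2)(9−10) = 3·8·7·(−1) = −168 ≡ 8, so v_4 = 8^{−1} = 7 (mod 11).
  i = 5 (α = 10): (10−6)(10−1)(10−2)(10−9) = 4·9·8·1 = 288 ≡ 2, so v_5 = 2^{−1} = 6 (mod 11).
  v = [5, 7, 8, 7, 6].
Step 2: syndromes of r = [5, 0, 7, 1, 8] (all sums mod 11).
  S_0 = Σ v_i r_i = 5·5 + 7·0 + 8·7 + 7·1 + 6·8 = 136 ≡ 4.
  S_1 = Σ v_i α_i r_i = 5·6·5 + 7·1·0 + 8·2·7 + 7·9·1 + 6·10·8 = 805 ≡ 2.
  α_i^2 mod 11 = [3, 1, 4, 4, 1].
  S_2 = Σ v_i α_i^2 r_i = 5·3·5 + 7·1·0 + 8·4·7 + 7·4·1 + 6·1·8 = 375 ≡ 1.
  S = (4, 2, 1) ≠ 0, so r is not a codeword (an error is present).
Step 3: locate the error. For a single error e at position i, S_ℓ = v_i·e·α_i^ℓ, so α_err = S_1/S_0.
  S_0^{−1} = 4^{−1} = 3 (mod 11), so α_err = 2·3 = 6 ≡ 6 = α_1. Error position i = 1.
  Consistency check: S_2/S_1 = 1·6 = 6 ≡ 6 = α_err ✓ (single-error assumption holds).
Step 4: error magnitude e = S_0/v_1 = S_0·∏_{j≠1}(α_1 − α_j) = 4·9 = 36 ≡ 3 (mod 11).
Step 5: correct position 1: c_1 = r_1 − e = 5 − 3 ≡ 2 (mod 11). Hence c = [2, 0, 7, 1, 8].
  Check: interpolating c through the α_i gives m(x) = 4 + 7·x (degree < 2) with m(α_i) = c_i for every i, so c is indeed a codeword.


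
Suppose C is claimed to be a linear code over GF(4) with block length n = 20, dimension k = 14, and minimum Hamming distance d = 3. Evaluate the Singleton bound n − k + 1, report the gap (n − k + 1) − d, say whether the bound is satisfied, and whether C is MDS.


Singleton RHS = n − k + 1 = 7, slack = 4, bound satisfied, not MDS.

Singleton bound: d ≤ n − k + 1.
Here n = 20, k = 14, so n − k + 1 = 7.
Given d = 3, check d ≤ 7: YES.
Slack = (n − k + 1) − d = 4.
The code is NOT MDS (slack = 4 > 0).
Description: the claimed parameters are [20, 14, 3]_4; such a code would be non-MDS.


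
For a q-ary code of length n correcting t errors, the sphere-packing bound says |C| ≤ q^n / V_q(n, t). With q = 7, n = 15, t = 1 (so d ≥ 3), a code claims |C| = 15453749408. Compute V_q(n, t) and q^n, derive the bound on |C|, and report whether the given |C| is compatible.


V_q(n, t) = 91, q^n = 4747561509943, Hamming bound = 52171005603, |C| = 15453749408 ≤ bound (satisfied).

Step 1: Compute V_q(n, t) = Σ_{j=0}^1 C(n, j) (q−1)^j.
  j = 0: C(15,0)·(6)^0 = 1·1 = 1.
  j = 1: C(15,1)·(6)^1 = 15·6 = 90.
  V_q(n, t) = 1 + 90 = 91.
Step 2: q^n = 7^15 = 4747561509943.
Step 3: Hamming bound ⌊q^n / V_q(n,t)⌋ = ⌊4747561509943/91⌋ = 52171005603.
Step 4: Compare |C| = 15453749408 to 52171005603: satisfied.
The claimed |C| lies below the Hamming bound.


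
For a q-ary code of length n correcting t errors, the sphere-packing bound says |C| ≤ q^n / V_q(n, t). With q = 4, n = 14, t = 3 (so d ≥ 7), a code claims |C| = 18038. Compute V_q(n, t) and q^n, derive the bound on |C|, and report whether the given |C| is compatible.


V_q(n, t) = 10690, q^n = 268435456, Hamming bound = 25110, |C| = 18038 ≤ bound (satisfied).

Step 1: Compute V_q(n, t) = Σ_{j=0}^3 C(n, j) (q−1)^j.
  j = 0: C(14,0)·(3)^0 = 1·1 = 1.
  j = 1: C(14,1)·(3)^1 = 14·3 = 42.
  j = 2: C(14,2)·(3)^2 = 91·9 = 819.
  j = 3: C(14,3)·(3)^3 = 364·27 = 9828.
  V_q(n, t) = 1 + 42 + 819 + 9828 = 10690.
Step 2: q^n = 4^14 = 268435456.
Step 3: Hamming bound ⌊q^n / V_q(n,t)⌋ = ⌊268435456/10690⌋ = 25110.
Step 4: Compare |C| = 18038 to 25110: satisfied.
The claimed |C| lies below the Hamming bound.


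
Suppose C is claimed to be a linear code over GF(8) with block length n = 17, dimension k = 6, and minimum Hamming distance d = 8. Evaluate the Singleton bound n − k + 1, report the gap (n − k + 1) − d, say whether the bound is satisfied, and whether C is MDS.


Singleton RHS = n − k + 1 = 12, slack = 4, bound satisfied, not MDS.

Singleton bound: d ≤ n − k + 1.
Here n = 17, k = 6, so n − k + 1 = 12.
Given d = 8, check d ≤ 12: YES.
Slack = (n − k + 1) − d = 4.
The code is NOT MDS (slack = 4 > 0).
Description: the claimed parameters are [17, 6, 8]_8; such a code would be non-MDS.


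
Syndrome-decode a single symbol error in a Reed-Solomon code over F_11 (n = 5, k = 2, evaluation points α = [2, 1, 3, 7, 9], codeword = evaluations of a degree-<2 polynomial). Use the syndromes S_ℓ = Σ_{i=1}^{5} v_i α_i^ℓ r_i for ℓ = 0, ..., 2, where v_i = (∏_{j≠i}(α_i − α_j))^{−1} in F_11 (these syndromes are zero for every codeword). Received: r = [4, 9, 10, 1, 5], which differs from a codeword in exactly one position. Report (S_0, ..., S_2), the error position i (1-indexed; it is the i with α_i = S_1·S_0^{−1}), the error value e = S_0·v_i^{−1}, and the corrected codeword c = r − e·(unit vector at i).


S = (3, 5, 1), error at position 5, error magnitude e = 3, c = [4, 9, 10, 1, 2].

Step 1: column multipliers v_i = (∏_{j≠i}(α_i − α_j))^{−1} mod 11.
  i = 1 (α = 2): (2−1)(2−3)(2−7)(2−9) = 1·(−1)·(−5)·(−7) = −35 ≡ 9, so v_1 = 9^{−1} = 5 (mod 11).
  i = 2 (α = 1): (1−2)(1−3)(1−7)(1−9) = (−1)·(−2)·(−6)·(−8) = 96 ≡ 8, so v_2 = 8^{−1} = 7 (mod 11).
  i = 3 (α = 3): (3−2)(3−1)(3−7)(3−9) = 1·2·(−4)·(−6) = 48 ≡ 4, so v_3 = 4^{−1} = 3 (mod 11).
  i = 4 (α = 7): (7−2)(7−1)(7−3)(7−9) = 5·6·4·(−2) = −240 ≡ 2, so v_4 = 2^{−1} = 6 (mod 11).
  i = 5 (α = 9): (9−2)(9−1)(9−3)(9−7) = 7·8·6·2 = 672 ≡ 1, so v_5 = 1^{−1} = 1 (mod 11).
  v = [5, 7, 3, 6, 1].
Step 2: syndromes of r = [4, 9, 10, 1, 5] (all sums mod 11).
  S_0 = Σ v_i r_i = 5·4 + 7·9 + 3·10 + 6·1 + 1·5 = 124 ≡ 3.
  S_1 = Σ v_i α_i r_i = 5·2·4 + 7·1·9 + 3·3·10 + 6·7·1 + 1·9·5 = 280 ≡ 5.
  α_i^2 mod 11 = [4, 1, 9, 5, 4].
  S_2 = Σ v_i α_i^2 r_i = 5·4·4 + 7·1·9 + 3·9·10 + 6·5·1 + 1·4·5 = 463 ≡ 1.
  S = (3, 5, 1) ≠ 0, so r is not a codeword (an error is present).
Step 3: locate the error. For a single error e at position i, S_ℓ = v_i·e·α_i^ℓ, so α_err = S_1/S_0.
  S_0^{−1} = 3^{−1} = 4 (mod 11), so α_err = 5·4 = 20 ≡ 9 = α_5. Error position i = 5.
  Consistency check: S_2/S_1 = 1·9 = 9 ≡ 9 = α_err ✓ (single-error assumption holds).
Step 4: error magnitude e = S_0/v_5 = S_0·∏_{j≠5}(α_5 − α_j) = 3·1 = 3 ≡ 3 (mod 11).
Step 5: correct position 5: c_5 = r_5 − e = 5 − 3 ≡ 2 (mod 11). Hence c = [4, 9, 10, 1, 2].
  Check: interpolating c through the α_i gives m(x) = 3 + 6·x (degree < 2) with m(α_i) = c_i for every i, so c is indeed a codeword.


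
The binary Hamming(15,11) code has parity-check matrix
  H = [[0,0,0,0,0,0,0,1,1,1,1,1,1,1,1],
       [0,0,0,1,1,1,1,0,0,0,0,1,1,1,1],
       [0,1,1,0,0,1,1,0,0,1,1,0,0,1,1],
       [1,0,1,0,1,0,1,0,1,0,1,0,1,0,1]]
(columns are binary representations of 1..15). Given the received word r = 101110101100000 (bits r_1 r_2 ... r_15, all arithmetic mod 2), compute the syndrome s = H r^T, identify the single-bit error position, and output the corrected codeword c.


s = (0, 1, 1, 1)^T, error position = 7, corrected codeword c = 101110001100000

Compute s = H r^T mod 2 one row at a time:
  s_1 = 0 + 1 + 1 + 0 + 0 + 0 + 0 + 0 = 2 ≡ 0 (mod 2).
  s_2 = 1 + 1 + 0 + 1 + 0 + 0 + 0 + 0 = 3 ≡ 1 (mod 2).
  s_3 = 0 + 1 + 0 + 1 + 1 + 0 + 0 + 0 = 3 ≡ 1 (mod 2).
  s_4 = 1 + 1 + 1 + 1 + 1 + 0 + 0 + 0 = 5 ≡ 1 (mod 2).
s = (0, 1, 1, 1)^T — this equals column 7 of H (binary 0111), so error is at position 7.
Correct: flip bit 7 of r = 101110101100000 to get c = 101110001100000.


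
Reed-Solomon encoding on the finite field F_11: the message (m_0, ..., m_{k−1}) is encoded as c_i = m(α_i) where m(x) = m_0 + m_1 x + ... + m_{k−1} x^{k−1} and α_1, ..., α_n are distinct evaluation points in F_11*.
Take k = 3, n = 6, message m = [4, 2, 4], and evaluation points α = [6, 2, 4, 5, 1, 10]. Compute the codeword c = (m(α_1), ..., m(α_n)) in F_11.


c = [6, 2, 10, 4, 10, 6]

Message polynomial: m(x) = 4 + 2·x + 4·x^2 (mod 11).
For each evaluation point α_i, compute m(α_i) mod 11:
  α_1 = 6: Horner steps 4 → 4 → 6, so m(6) = 6.
  α_2 = 2: Horner steps 4 → 10 → 2, so m(2) = 2.
  α_3 = 4: Horner steps 4 → 7 → 10, so m(4) = 10.
  α_4 = 5: Horner steps 4 → 0 → 4, so m(5) = 4.
  α_5 = 1: Horner steps 4 → 6 → 10, so m(1) = 10.
  α_6 = 10: Horner steps 4 → 9 → 6, so m(10) = 6.
Codeword c = [6, 2, 10, 4, 10, 6] ∈ F_11^6.


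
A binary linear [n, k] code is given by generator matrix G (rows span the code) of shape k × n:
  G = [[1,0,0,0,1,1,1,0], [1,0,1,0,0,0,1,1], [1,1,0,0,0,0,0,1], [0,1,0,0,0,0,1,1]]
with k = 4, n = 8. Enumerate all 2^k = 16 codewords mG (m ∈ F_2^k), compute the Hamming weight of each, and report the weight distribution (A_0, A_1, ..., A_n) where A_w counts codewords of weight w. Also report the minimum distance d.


Weight distribution: A_0 = 1, A_2 = 3, A_3 = 4, A_4 = 3, A_5 = 4, A_6 = 1. Minimum distance d = 2.

Enumerate all 2^4 = 16 messages m ∈ F_2^4.
For each, compute codeword c = mG in F_2^8, then tally its weight.
  m = 0000 → c = 00000000, weight = 0.
  m = 1000 → c = 10001110, weight = 4.
  m = 0100 → c = 10100011, weight = 4.
  m = 1100 → c = 00101101, weight = 4.
  m = 0010 → c = 11000001, weight = 3.
  m = 1010 → c = 01001111, weight = 5.
  m = 0110 → c = 01100010, weight = 3.
  m = 1110 → c = 11101100, weight = 5.
  m = 0001 → c = 01000011, weight = 3.
  m = 1001 → c = 11001101, weight = 5.
  m = 0101 → c = 11100000, weight = 3.
  m = 1101 → c = 01101110, weight = 5.
  m = 0011 → c = 10000010, weight = 2.
  m = 1011 → c = 00001100, weight = 2.
  m = 0111 → c = 00100001, weight = 2.
  m = 1111 → c = 10101111, weight = 6.
Tally weights:
  weight 0: 1 codewords.
  weight 2: 3 codewords.
  weight 3: 4 codewords.
  weight 4: 3 codewords.
  weight 5: 4 codewords.
  weight 6: 1 codewords.
Minimum distance d = smallest w > 0 with A_w > 0 = 2.
Sanity: Σ A_w = 16 = 2^4 = 16 ✓.


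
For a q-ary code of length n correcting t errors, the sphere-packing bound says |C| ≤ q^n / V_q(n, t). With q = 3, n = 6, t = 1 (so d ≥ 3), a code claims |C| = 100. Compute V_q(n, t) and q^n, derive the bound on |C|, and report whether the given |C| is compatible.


V_q(n, t) = 13, q^n = 729, Hamming bound = 56, |C| = 100 > bound (violated).

Step 1: Compute V_q(n, t) = Σ_{j=0}^1 C(n, j) (q−1)^j.
  j = 0: C(6,0)·(2)^0 = 1·1 = 1.
  j = 1: C(6,1)·(2)^1 = 6·2 = 12.
  V_q(n, t) = 1 + 12 = 13.
Step 2: q^n = 3^6 = 729.
Step 3: Hamming bound ⌊q^n / V_q(n,t)⌋ = ⌊729/13⌋ = 56.
Step 4: Compare |C| = 100 to 56: violated.
The claimed |C| lies above the Hamming bound, so no 3-ary code of length 6 with d ≥ 3 can have 100 codewords.


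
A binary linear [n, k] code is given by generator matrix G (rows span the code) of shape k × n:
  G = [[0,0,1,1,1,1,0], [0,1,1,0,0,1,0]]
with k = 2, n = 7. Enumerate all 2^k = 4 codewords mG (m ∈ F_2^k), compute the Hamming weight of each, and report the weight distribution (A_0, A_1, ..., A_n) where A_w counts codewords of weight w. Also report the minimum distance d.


Weight distribution: A_0 = 1, A_3 = 2, A_4 = 1. Minimum distance d = 3.

Enumerate all 2^2 = 4 messages m ∈ F_2^2.
For each, compute codeword c = mG in F_2^7, then tally its weight.
  m = 00 → c = 0000000, weight = 0.
  m = 10 → c = 0011110, weight = 4.
  m = 01 → c = 0110010, weight = 3.
  m = 11 → c = 0101100, weight = 3.
Tally weights:
  weight 0: 1 codewords.
  weight 3: 2 codewords.
  weight 4: 1 codewords.
Minimum distance d = smallest w > 0 with A_w > 0 = 3.
Sanity: Σ A_w = 4 = 2^2 = 4 ✓.


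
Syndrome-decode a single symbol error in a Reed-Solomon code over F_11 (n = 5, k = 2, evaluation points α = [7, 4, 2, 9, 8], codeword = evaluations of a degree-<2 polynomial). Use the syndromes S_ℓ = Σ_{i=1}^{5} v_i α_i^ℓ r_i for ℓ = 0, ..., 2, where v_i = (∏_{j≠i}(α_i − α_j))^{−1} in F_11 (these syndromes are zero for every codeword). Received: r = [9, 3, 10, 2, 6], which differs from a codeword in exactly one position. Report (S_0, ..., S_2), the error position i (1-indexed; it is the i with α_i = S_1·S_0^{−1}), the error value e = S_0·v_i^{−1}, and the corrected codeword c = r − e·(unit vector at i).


S = (8, 9, 6), error at position 5, error magnitude e = 6, c = [9, 3, 10, 2, 0].

Step 1: column multipliers v_i = (∏_{j≠i}(α_i − α_j))^{−1} mod 11.
  i = 1 (α = 7): (7−4)(7−2)(7−9)(7−8) = 3·5·(−2)·(−1) = 30 ≡ 8, so v_1 = 8^{−1} = 7 (mod 11).
  i = 2 (α = 4): (4−7)(4−2)(4−9)(4−8) = (−3)·2·(−5)·(−4) = −120 ≡ 1, so v_2 = 1^{−1} = 1 (mod 11).
  i = 3 (α = 2): (2−7)(2−4)(2−9)(2−8) = (−5)·(−2)·(−7)·(−6) = 420 ≡ 2, so v_3 = 2^{−1} = 6 (mod 11).
  i = 4 (α = 9): (9−7)(9−4)(9−2)(9−8) = 2·5·7·1 = 70 ≡ 4, so v_4 = 4^{−1} = 3 (mod 11).
  i = 5 (α = 8): (8−7)(8−4)(8−2)(8−9) = 1·4·6·(−1) = −24 ≡ 9, so v_5 = 9^{−1} = 5 (mod 11).
  v = [7, 1, 6, 3, 5].
Step 2: syndromes of r = [9, 3, 10, 2, 6] (all sums mod 11).
  S_0 = Σ v_i r_i = 7·9 + 1·3 + 6·10 + 3·2 + 5·6 = 162 ≡ 8.
  S_1 = Σ v_i α_i r_i = 7·7·9 + 1·4·3 + 6·2·10 + 3·9·2 + 5·8·6 = 867 ≡ 9.
  α_i^2 mod 11 = [5, 5, 4, 4, 9].
  S_2 = Σ v_i α_i^2 r_i = 7·5·9 + 1·5·3 + 6·4·10 + 3·4·2 + 5·9·6 = 864 ≡ 6.
  S = (8, 9, 6) ≠ 0, so r is not a codeword (an error is present).
Step 3: locate the error. For a single error e at position i, S_ℓ = v_i·e·α_i^ℓ, so α_err = S_1/S_0.
  S_0^{−1} = 8^{−1} = 7 (mod 11), so α_err = 9·7 = 63 ≡ 8 = α_5. Error position i = 5.
  Consistency check: S_2/S_1 = 6·5 = 30 ≡ 8 = α_err ✓ (single-error assumption holds).
Step 4: error magnitude e = S_0/v_5 = S_0·∏_{j≠5}(α_5 − α_j) = 8·9 = 72 ≡ 6 (mod 11).
Step 5: correct position 5: c_5 = r_5 − e = 6 − 6 ≡ 0 (mod 11). Hence c = [9, 3, 10, 2, 0].
  Check: interpolating c through the α_i gives m(x) = 6 + 2·x (degree < 2) with m(α_i) = c_i for every i, so c is indeed a codeword.


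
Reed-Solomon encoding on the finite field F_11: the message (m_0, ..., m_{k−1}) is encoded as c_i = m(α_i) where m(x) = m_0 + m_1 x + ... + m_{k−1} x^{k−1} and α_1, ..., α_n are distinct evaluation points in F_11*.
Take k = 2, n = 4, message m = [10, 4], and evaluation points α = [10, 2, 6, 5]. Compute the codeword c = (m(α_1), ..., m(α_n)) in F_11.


c = [6, 7, 1, 8]

Message polynomial: m(x) = 10 + 4·x (mod 11).
For each evaluation point α_i, compute m(α_i) mod 11:
  α_1 = 10: Horner steps 4 → 6, so m(10) = 6.
  α_2 = 2: Horner steps 4 → 7, so m(2) = 7.
  α_3 = 6: Horner steps 4 → 1, so m(6) = 1.
  α_4 = 5: Horner steps 4 → 8, so m(5) = 8.
Codeword c = [6, 7, 1, 8] ∈ F_11^4.


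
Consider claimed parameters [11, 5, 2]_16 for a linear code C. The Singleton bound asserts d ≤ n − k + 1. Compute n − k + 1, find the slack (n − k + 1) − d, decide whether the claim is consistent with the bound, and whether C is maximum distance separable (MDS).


Singleton RHS = n − k + 1 = 7, slack = 5, bound satisfied, not MDS.

Singleton bound: d ≤ n − k + 1.
Here n = 11, k = 5, so n − k + 1 = 7.
Given d = 2, check d ≤ 7: YES.
Slack = (n − k + 1) − d = 5.
The code is NOT MDS (slack = 5 > 0).
Description: the claimed parameters are [11, 5, 2]_16; such a code would be non-MDS.


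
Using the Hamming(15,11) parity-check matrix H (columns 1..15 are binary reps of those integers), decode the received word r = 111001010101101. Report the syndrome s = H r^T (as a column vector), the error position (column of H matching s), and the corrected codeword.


s = (1, 0, 1, 0)^T, error position = 10, corrected codeword c = 111001010001101

Compute s = H r^T mod 2 one row at a time:
  s_1 = 1 + 0 + 1 + 0 + 1 + 1 + 0 + 1 = 5 ≡ 1 (mod 2).
  s_2 = 0 + 0 + 1 + 0 + 1 + 1 + 0 + 1 = 4 ≡ 0 (mod 2).
  s_3 = 1 + 1 + 1 + 0 + 1 + 0 + 0 + 1 = 5 ≡ 1 (mod 2).
  s_4 = 1 + 1 + 0 + 0 + 0 + 0 + 1 + 1 = 4 ≡ 0 (mod 2).
s = (1, 0, 1, 0)^T — this equals column 10 of H (binary 1010), so error is at position 10.
Correct: flip bit 10 of r = 111001010101101 to get c = 111001010001101.


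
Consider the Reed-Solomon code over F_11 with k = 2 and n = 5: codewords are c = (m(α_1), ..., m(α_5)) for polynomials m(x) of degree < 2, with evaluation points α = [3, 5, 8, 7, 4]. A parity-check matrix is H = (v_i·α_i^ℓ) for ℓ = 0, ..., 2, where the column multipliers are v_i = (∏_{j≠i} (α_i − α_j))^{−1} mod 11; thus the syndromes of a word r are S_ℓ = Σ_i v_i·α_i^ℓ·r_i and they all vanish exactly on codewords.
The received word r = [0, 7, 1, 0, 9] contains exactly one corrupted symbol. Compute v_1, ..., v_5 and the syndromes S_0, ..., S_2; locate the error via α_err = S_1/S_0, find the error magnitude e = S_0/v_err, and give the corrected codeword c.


S = (7, 5, 2), error at position 4, error magnitude e = 8, c = [0, 7, 1, 3, 9].

Step 1: column multipliers v_i = (∏_{j≠i}(α_i − α_j))^{−1} mod 11.
  i = 1 (α = 3): (3−5)(3−8)(3−7)(3−4) = (−2)·(−5)·(−4)·(−1) = 40 ≡ 7, so v_1 = 7^{−1} = 8 (mod 11).
  i = 2 (α = 5): (5−3)(5−8)(5−7)(5−4) = 2·(−3)·(−2)·1 = 12 ≡ 1, so v_2 = 1^{−1} = 1 (mod 11).
  i = 3 (α = 8): (8−3)(8−5)(8−7)(8−4) = 5·3·1·4 = 60 ≡ 5, so v_3 = 5^{−1} = 9 (mod 11).
  i = 4 (α = 7): (7−3)(7−5)(7−8)(7−4) = 4·2·(−1)·3 = −24 ≡ 9, so v_4 = 9^{−1} = 5 (mod 11).
  i = 5 (α = 4): (4−3)(4−5)(4−8)(4−7) = 1·(−1)·(−4)·(−3) = −12 ≡ 10, so v_5 = 10^{−1} = 10 (mod 11).
  v = [8, 1, 9, 5, 10].
Step 2: syndromes of r = [0, 7, 1, 0, 9] (all sums mod 11).
  S_0 = Σ v_i r_i = 8·0 + 1·7 + 9·1 + 5·0 + 10·9 = 106 ≡ 7.
  S_1 = Σ v_i α_i r_i = 8·3·0 + 1·5·7 + 9·8·1 + 5·7·0 + 10·4·9 = 467 ≡ 5.
  α_i^2 mod 11 = [9, 3, 9, 5, 5].
  S_2 = Σ v_i α_i^2 r_i = 8·9·0 + 1·3·7 + 9·9·1 + 5·5·0 + 10·5·9 = 552 ≡ 2.
  S = (7, 5, 2) ≠ 0, so r is not a codeword (an error is present).
Step 3: locate the error. For a single error e at position i, S_ℓ = v_i·e·α_i^ℓ, so α_err = S_1/S_0.
  S_0^{−1} = 7^{−1} = 8 (mod 11), so α_err = 5·8 = 40 ≡ 7 = α_4. Error position i = 4.
  Consistency check: S_2/S_1 = 2·9 = 18 ≡ 7 = α_err ✓ (single-error assumption holds).
Step 4: error magnitude e = S_0/v_4 = S_0·∏_{j≠4}(α_4 − α_j) = 7·9 = 63 ≡ 8 (mod 11).
Step 5: correct position 4: c_4 = r_4 − e = 0 − 8 ≡ 3 (mod 11). Hence c = [0, 7, 1, 3, 9].
  Check: interpolating c through the α_i gives m(x) = 6 + 9·x (degree < 2) with m(α_i) = c_i for every i, so c is indeed a codeword.


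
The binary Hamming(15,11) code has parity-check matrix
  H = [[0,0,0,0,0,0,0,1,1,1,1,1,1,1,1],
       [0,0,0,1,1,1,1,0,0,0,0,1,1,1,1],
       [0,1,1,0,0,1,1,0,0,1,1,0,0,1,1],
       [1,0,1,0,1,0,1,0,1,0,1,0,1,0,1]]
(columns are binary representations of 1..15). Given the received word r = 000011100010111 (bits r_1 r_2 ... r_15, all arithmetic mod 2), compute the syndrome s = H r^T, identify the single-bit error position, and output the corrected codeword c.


s = (0, 0, 1, 1)^T, error position = 3, corrected codeword c = 001011100010111

Compute s = H r^T mod 2 one row at a time:
  s_1 = 0 + 0 + 0 + 1 + 0 + 1 + 1 + 1 = 4 ≡ 0 (mod 2).
  s_2 = 0 + 1 + 1 + 1 + 0 + 1 + 1 + 1 = 6 ≡ 0 (mod 2).
  s_3 = 0 + 0 + 1 + 1 + 0 + 1 + 1 + 1 = 5 ≡ 1 (mod 2).
  s_4 = 0 + 0 + 1 + 1 + 0 + 1 + 1 + 1 = 5 ≡ 1 (mod 2).
s = (0, 0, 1, 1)^T — this equals column 3 of H (binary 0011), so error is at position 3.
Correct: flip bit 3 of r = 000011100010111 to get c = 001011100010111.


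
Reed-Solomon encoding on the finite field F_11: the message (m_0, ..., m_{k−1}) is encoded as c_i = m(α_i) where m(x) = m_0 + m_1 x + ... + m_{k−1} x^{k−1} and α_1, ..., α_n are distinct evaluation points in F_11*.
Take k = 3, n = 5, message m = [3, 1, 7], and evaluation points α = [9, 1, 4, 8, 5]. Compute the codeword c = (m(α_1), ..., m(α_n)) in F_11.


c = [7, 0, 9, 8, 7]

Message polynomial: m(x) = 3 + 1·x + 7·x^2 (mod 11).
For each evaluation point α_i, compute m(α_i) mod 11:
  α_1 = 9: Horner steps 7 → 9 → 7, so m(9) = 7.
  α_2 = 1: Horner steps 7 → 8 → 0, so m(1) = 0.
  α_3 = 4: Horner steps 7 → 7 → 9, so m(4) = 9.
  α_4 = 8: Horner steps 7 → 2 → 8, so m(8) = 8.
  α_5 = 5: Horner steps 7 → 3 → 7, so m(5) = 7.
Codeword c = [7, 0, 9, 8, 7] ∈ F_11^5.


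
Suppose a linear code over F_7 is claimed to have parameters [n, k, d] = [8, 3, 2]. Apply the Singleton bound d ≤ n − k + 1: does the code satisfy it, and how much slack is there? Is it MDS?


Singleton RHS = n − k + 1 = 6, slack = 4, bound satisfied, not MDS.

Singleton bound: d ≤ n − k + 1.
Here n = 8, k = 3, so n − k + 1 = 6.
Given d = 2, check d ≤ 6: YES.
Slack = (n − k + 1) − d = 4.
The code is NOT MDS (slack = 4 > 0).
Description: the claimed parameters are [8, 3, 2]_7; such a code would be non-MDS.


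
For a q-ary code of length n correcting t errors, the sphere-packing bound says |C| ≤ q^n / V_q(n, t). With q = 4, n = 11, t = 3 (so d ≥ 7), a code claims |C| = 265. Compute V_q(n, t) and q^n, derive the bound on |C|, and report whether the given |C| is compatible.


V_q(n, t) = 4984, q^n = 4194304, Hamming bound = 841, |C| = 265 ≤ bound (satisfied).

Step 1: Compute V_q(n, t) = Σ_{j=0}^3 C(n, j) (q−1)^j.
  j = 0: C(11,0)·(3)^0 = 1·1 = 1.
  j = 1: C(11,1)·(3)^1 = 11·3 = 33.
  j = 2: C(11,2)·(3)^2 = 55·9 = 495.
  j = 3: C(11,3)·(3)^3 = 165·27 = 4455.
  V_q(n, t) = 1 + 33 + 495 + 4455 = 4984.
Step 2: q^n = 4^11 = 4194304.
Step 3: Hamming bound ⌊q^n / V_q(n,t)⌋ = ⌊4194304/4984⌋ = 841.
Step 4: Compare |C| = 265 to 841: satisfied.
The claimed |C| lies below the Hamming bound.
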